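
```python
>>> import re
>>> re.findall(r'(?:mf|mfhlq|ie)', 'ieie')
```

['ie', 'ie']

`findall` yields the raw match text (2 of them) because the pattern has no groups.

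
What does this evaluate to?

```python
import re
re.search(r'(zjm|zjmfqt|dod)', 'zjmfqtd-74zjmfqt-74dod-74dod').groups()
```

('zjm',)

Alternation isn't longest-match — the leftmost alternative that fits at this position is chosen.
`search` walks the string left to right and returns the first match it finds.
The match spans [0:3] → 'zjm'.
Captured: group 1 = 'zjm'.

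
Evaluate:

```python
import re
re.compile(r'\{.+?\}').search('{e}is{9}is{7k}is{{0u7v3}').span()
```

(0, 3)

A `+?`/`*?`/`{m,n}?` starts at its minimum and grows only as far as needed for what follows to match.
`re.search` tries every starting position until one works.
The match spans [0:3] → '{e}'.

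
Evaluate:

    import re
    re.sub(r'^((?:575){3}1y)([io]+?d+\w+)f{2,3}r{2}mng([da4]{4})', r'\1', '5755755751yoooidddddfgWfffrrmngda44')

The pattern matches anchored at the start of the string; then the literal '575' repeated 3 times, then the literal '1y' (captured); then one or more of one of [io] (lazy), then one or more of a literal 'd', then one or more of a word character (captured); then 2 to 3 of the literal 'f', then exactly 2 of a literal 'r', then the literal 'mng'; then exactly 4 of one of [da4] (captured).
Matches: at [0:35] → '5755755751yoooidddddfgWfffrrmngda44'.
The replacement refers to a captured group, so each match is rewritten using its own captured text.

'5755755751y'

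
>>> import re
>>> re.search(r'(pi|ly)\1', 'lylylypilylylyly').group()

'lyly'

`\1` is not a pattern — it's the concrete string captured by group 1, re-applied verbatim.
`re.search` scans for the first position where the pattern succeeds.
The match spans [0:4] → 'lyly'.
Captured: group 1 = 'ly'.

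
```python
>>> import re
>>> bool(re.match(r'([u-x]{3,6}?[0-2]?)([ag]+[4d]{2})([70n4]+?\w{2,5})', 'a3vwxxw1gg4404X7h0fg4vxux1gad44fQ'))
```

`re.match` won't scan ahead — the pattern has to work from the very first character.
Here position 0 doesn't satisfy it, so the call returns None, and `bool(None)` is False.

False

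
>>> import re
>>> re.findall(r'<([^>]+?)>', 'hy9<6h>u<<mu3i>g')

['6h', '<mu3i']

Because there's exactly one group, `findall` drops the full match and keeps group 1 from each hit.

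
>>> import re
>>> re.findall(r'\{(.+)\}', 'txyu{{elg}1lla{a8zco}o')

['{elg}1lla{a8zco']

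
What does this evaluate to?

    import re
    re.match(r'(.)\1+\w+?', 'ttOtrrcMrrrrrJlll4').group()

`\1` has to match the exact text group 1 already captured.
`re.match` won't scan ahead — the pattern has to work from the very first character.
The match spans [0:3] → 'ttO'.
Captured: group 1 = 't'.

'ttO'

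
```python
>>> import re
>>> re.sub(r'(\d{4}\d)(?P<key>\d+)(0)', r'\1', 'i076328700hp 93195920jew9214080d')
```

'i07632hp 93195jew92140d'

The pattern matches exactly 4 of a digit, then a digit (captured); then one or more of a digit (captured as 'key'); then a literal '0' (captured).
Each match is replaced using the text its own group 1 captured.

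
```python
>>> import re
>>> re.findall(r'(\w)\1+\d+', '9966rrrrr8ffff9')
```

['9', 'r', 'f']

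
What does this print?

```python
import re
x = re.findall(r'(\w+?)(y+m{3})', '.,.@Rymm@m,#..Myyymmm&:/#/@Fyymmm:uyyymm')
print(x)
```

[('M', 'yyymmm'), ('F', 'yymmm')]

A `+?`/`*?`/`{m,n}?` starts at its minimum and grows only as far as needed for what follows to match.
With 2 capturing groups, `findall` returns a 2-tuple per match.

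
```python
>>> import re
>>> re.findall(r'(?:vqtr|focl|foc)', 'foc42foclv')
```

['foc', 'focl']

Alternation tries branches left to right and keeps the first one that lets the overall match succeed at that position.
`findall` yields the raw match text (2 of them) because the pattern has no groups.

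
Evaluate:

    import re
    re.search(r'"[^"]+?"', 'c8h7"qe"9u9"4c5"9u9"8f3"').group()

'"qe"'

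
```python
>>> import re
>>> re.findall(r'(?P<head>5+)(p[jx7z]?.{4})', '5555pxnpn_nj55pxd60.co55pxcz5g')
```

The pattern matches one or more of a literal '5' (captured as 'head'); then a literal 'p', then optionally one of [jx7z], then exactly 4 of any character (captured).
Walking the string: at [0:10] match '5555pxnpn_', groups = ('5555', 'pxnpn_'); at [12:20] match '55pxd60.', groups = ('55', 'pxd60.'); at [22:30] match '55pxcz5g', groups = ('55', 'pxcz5g').
`findall` packs the 2 group values into a tuple for every match.

[('5555', 'pxnpn_'), ('55', 'pxd60.'), ('55', 'pxcz5g')]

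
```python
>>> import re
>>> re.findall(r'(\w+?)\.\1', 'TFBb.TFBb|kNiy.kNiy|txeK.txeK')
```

A backreference is literal: `\1` must see the identical characters the first group matched.
Walking the string: at [0:9] match 'TFBb.TFBb', group 1 = 'TFBb'; at [10:19] match 'kNiy.kNiy', group 1 = 'kNiy'; at [20:29] match 'txeK.txeK', group 1 = 'txeK'.
One capturing group, so `findall` returns just the captured substring from each match — 3 in all.

['TFBb', 'kNiy', 'txeK']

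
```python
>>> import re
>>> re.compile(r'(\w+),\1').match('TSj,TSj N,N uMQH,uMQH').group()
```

'TSj,TSj'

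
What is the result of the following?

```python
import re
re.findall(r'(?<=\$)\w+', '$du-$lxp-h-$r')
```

['du', 'lxp', 'r']

Because the assertion is zero-width, the text it checks is not consumed and won't appear in the result.
Matches: at [1:3] → 'du'; at [5:8] → 'lxp'; at [12:13] → 'r'.
Since nothing is captured, `findall` lists the 3 matched substrings directly.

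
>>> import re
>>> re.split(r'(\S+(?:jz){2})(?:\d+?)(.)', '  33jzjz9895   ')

The pattern matches one or more of a non-whitespace character, then the literal 'jz' repeated 2 times (captured); then one or more of a digit (lazy) (non-capturing group); then any character (captured).
With the lazy modifier that quantifier settles for the fewest repetitions that let the rest of the pattern succeed (the atoms after it are unaffected and can still be greedy).
Matches to split on: at [2:10] → '33jzjz98'.
The group in the pattern means `split` returns the separators' captures alongside the pieces.

['  ', '33jzjz', '8', '95   ']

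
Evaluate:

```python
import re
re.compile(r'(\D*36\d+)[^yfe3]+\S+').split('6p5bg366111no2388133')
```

Pattern: zero or more of a non-digit, then the literal '36', then one or more of a digit (captured); then one or more of any character except [yfe3], then one or more of a non-whitespace character.
With a capturing group present, the delimiter's captured portion is kept in the result list.

['6p5', 'bg366111', '']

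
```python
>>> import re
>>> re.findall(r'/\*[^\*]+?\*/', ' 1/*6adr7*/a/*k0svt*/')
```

['/*6adr7*/', '/*k0svt*/']

`findall` yields the raw match text (2 of them) because the pattern has no groups.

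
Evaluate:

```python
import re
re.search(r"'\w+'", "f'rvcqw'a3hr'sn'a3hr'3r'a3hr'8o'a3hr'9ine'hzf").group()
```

"'rvcqw'"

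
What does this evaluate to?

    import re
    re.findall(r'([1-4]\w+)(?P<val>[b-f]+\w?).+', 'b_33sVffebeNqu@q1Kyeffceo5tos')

Pattern: a character in [1-4], then one or more of a word character (captured); then one or more of a character in [b-f], then optionally a word character (captured as 'val'); then one or more of any character.
Multiple groups make `findall` return tuples — one 2-tuple for the one match.

[('33sVffeb', 'eN')]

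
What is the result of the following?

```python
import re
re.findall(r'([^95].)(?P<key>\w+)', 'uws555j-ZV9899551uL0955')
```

[('uw', 's555j'), ('-Z', 'V9899551uL0955')]

Pattern: any character except [95], then any character (captured); then one or more of a word character (captured as 'key').
Multiple groups make `findall` return tuples — one 2-tuple for each match.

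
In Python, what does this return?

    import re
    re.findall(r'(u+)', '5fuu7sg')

['uu']

Pattern: one or more of a literal 'u' (captured).
Matches: at [2:4] match 'uu', group 1 = 'uu'.
One capturing group, so `findall` returns just the captured substring from the one match — 1 in all.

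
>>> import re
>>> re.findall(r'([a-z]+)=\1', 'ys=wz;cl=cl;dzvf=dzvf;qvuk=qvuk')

After group 1 captures some text, `\1` only succeeds where that same text appears again.
With a single group, `findall` returns only what that group captured — 3 items.

['cl', 'dzvf', 'qvuk']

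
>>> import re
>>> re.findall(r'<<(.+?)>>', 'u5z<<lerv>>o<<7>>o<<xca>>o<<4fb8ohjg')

['lerv', '7', 'xca']

Matches: at [3:11] match '<<lerv>>', group 1 = 'lerv'; at [12:17] match '<<7>>', group 1 = '7'; at [18:25] match '<<xca>>', group 1 = 'xca'.
`findall` collects group 1 from each match (3 total).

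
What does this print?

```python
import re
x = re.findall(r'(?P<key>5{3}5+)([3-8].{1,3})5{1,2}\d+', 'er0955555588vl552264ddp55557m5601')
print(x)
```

This matches exactly 3 of the literal '5', then one or more of the literal '5' (captured as 'key'); then a character in [3-8], then 1 to 3 of any character (captured); then 1 to 2 of the literal '5', then one or more of a digit.
2 groups means each result is a tuple of 2 captured strings — 2 here.

[('555555', '88vl'), ('5555', '7m')]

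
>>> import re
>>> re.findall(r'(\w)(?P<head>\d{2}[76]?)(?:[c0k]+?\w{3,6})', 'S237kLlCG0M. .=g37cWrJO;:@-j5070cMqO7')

[('S', '237'), ('g', '37'), ('j', '507')]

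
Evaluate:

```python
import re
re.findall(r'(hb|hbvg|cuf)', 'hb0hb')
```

One capturing group, so `findall` returns just the captured substring from each match — 2 in all.

['hb', 'hb']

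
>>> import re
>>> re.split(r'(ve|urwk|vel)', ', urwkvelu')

[', ', 'urwk', '', 've', 'lu']

Branches in `(...|...)` are attempted left-to-right; the first branch that allows the whole pattern to succeed is taken.
With a capturing group present, the delimiter's captured portion is kept in the result list.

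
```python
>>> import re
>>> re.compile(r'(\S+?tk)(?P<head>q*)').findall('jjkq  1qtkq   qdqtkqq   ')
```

[('1qtk', 'q'), ('qdqtk', 'qq')]

Pattern: one or more of a non-whitespace character (lazy), then the literal 'tk' (captured); then zero or more of a literal 'q' (captured as 'head').
`findall` packs the 2 group values into a tuple for every match.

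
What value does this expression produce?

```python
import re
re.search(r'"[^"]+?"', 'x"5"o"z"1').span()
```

`search` walks the string left to right and returns the first match it finds.
The match spans [1:4] → '"5"'.

(1, 4)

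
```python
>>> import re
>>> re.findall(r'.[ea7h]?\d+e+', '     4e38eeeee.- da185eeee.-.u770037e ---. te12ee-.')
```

[' 4e', '38eeeee', 'da185eeee', 'u770037e', 'te12ee']

Pattern: any character; then optionally one of [ea7h], then one or more of a digit, then one or more of the literal 'e'.
Matches: at [4:7] → ' 4e'; at [7:14] → '38eeeee'; at [17:26] → 'da185eeee'; at [29:37] → 'u770037e'; at [43:49] → 'te12ee'.
With no groups in the pattern, `findall` gives back each whole match — 5 here.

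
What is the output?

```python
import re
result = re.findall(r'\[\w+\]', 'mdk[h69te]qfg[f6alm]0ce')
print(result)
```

With no groups in the pattern, `findall` gives back each whole match — 2 here.

['[h69te]', '[f6alm]']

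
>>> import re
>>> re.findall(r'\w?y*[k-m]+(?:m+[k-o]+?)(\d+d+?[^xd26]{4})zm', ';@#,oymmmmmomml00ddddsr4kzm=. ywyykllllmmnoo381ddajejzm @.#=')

This matches optionally a word character, then zero or more of the literal 'y', then one or more of a character in [k-m]; then one or more of a literal 'm', then one or more of a character in [k-o] (lazy) (non-capturing group); then one or more of a digit, then one or more of the literal 'd' (lazy), then exactly 4 of any character except [xd26] (captured); then a literal 'z', then a literal 'm'.
Walking the string: at [4:27] match 'oymmmmmomml00ddddsr4kzm', group 1 = '00ddddsr4k'; at [31:55] match 'wyykllllmmnoo381ddajejzm', group 1 = '381ddajej'.
With a single group, `findall` returns only what that group captured — 2 items.

['00ddddsr4k', '381ddajej']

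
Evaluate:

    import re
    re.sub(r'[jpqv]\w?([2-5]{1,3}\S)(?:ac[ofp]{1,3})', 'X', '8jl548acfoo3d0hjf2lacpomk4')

This matches one of [jpqv], then optionally a word character; then 1 to 3 of a character in [2-5], then a non-whitespace character (captured); then the literal 'ac', then 1 to 3 of one of [ofp] (non-capturing group).
Matches: at [1:11] → 'jl548acfoo'; at [15:23] → 'jf2lacpo'.
Every occurrence is swapped for 'X'.

'8X3d0hXmk4'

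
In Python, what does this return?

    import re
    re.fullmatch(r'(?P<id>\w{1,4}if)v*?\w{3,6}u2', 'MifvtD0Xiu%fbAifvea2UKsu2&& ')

`fullmatch` succeeds only if the pattern covers the string from start to end.
Here the string isn't matched end-to-end, so the call returns None.

None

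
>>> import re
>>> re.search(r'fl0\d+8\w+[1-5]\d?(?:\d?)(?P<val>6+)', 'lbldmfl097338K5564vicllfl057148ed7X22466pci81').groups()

('6',)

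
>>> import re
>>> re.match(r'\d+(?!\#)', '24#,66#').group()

'2'

`match` is anchored at position 0; if the pattern doesn't fit there, it returns None.
The match spans [0:1] → '2'.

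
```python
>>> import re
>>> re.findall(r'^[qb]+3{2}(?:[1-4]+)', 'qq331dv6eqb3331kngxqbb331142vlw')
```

['qq331']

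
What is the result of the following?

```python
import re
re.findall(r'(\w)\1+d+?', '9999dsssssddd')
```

['9', 's']

`\1` is not a pattern — it's the concrete string captured by group 1, re-applied verbatim.
Walking the string: at [0:5] match '9999d', group 1 = '9'; at [5:11] match 'sssssd', group 1 = 's'.
With a single group, `findall` returns only what that group captured — 2 items.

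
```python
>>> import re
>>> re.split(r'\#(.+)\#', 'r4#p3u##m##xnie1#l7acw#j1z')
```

['r4', 'p3u##m##xnie1#l7acw', 'j1z']

Matches to split on: at [2:23] → '#p3u##m##xnie1#l7acw#'.
Because the pattern has a capturing group, `split` also inserts each captured text between the pieces.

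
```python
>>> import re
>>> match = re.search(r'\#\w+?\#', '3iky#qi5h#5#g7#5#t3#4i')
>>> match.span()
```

(4, 10)

The match spans [4:10] → '#qi5h#'.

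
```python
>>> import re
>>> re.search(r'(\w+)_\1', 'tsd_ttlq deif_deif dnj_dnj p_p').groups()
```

('deif',)

The backreference `\1` re-matches whatever the first group consumed, character for character.
`search` walks the string left to right and returns the first match it finds.
The match spans [9:18] → 'deif_deif'.
Captured: group 1 = 'deif'.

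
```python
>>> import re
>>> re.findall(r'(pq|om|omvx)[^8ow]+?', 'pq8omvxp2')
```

['om']

Branches in `(...|...)` are attempted left-to-right; the first branch that allows the whole pattern to succeed is taken.
One capturing group, so `findall` returns just the captured substring from the one match — 1 in all.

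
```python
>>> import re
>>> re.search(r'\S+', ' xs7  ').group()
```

The pattern matches one or more of a non-whitespace character.
`search` walks the string left to right and returns the first match it finds.
The match spans [1:4] → 'xs7'.

'xs7'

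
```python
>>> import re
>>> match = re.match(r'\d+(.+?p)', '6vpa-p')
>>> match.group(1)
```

'vp'

This matches one or more of a digit; then one or more of any character (lazy), then a literal 'p' (captured).
A non-greedy quantifier consumes as few characters as it can — just enough that the remainder of the pattern still matches from where it stops; whatever follows it matches normally.
`re.match` only tries the pattern at the start of the string.
The match spans [0:3] → '6vp'.
Captured: group 1 = 'vp'.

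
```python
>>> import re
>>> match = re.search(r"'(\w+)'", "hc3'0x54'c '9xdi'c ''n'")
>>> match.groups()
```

The match spans [3:9] → "'0x54'".
Captured: group 1 = '0x54'.

('0x54',)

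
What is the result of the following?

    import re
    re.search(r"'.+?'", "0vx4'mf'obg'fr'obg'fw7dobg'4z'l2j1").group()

"'mf'"

`re.search` scans for the first position where the pattern succeeds.
The match spans [4:8] → "'mf'".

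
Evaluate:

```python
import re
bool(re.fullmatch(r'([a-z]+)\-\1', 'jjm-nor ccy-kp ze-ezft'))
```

For `fullmatch`, every character of the input must be accounted for by the pattern.
Here the pattern can't cover the whole string, so the call returns None, and `bool(None)` is False.

False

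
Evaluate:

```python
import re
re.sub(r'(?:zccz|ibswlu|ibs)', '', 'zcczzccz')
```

''

Matches: at [0:4] → 'zccz'; at [4:8] → 'zccz'.
Each match is replaced by ''.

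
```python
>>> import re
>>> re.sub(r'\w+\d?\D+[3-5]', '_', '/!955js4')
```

This matches one or more of a word character; then optionally a digit, then one or more of a non-digit; then a character in [3-5].
Matches: at [2:8] → '955js4'.
Each match is replaced by '_'.

'/!_'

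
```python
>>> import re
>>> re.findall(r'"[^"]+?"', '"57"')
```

['"57"']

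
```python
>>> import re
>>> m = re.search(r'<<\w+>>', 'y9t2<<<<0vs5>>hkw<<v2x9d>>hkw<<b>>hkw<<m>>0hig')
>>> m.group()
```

'<<0vs5>>'

`search` walks the string left to right and returns the first match it finds.
The match spans [6:14] → '<<0vs5>>'.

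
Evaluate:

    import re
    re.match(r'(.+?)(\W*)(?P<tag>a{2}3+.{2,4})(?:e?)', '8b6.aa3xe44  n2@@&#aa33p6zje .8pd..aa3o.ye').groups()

('8b6', '.', 'aa3xe44')

The match spans [0:11] → '8b6.aa3xe44'.
Captured: group 1 = '8b6', group 2 = '.', group 3 = 'aa3xe44'.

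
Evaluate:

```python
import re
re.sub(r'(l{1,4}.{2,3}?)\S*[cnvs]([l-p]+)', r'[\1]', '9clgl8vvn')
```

'9c[lgl]'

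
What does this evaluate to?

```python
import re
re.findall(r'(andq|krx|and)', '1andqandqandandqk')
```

Alternation tries branches left to right and keeps the first one that lets the overall match succeed at that position.
Because there's exactly one group, `findall` drops the full match and keeps group 1 from each hit.

['andq', 'andq', 'and', 'andq']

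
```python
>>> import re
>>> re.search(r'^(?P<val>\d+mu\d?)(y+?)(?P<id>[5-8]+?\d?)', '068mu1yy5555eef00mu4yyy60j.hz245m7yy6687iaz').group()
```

'068mu1yy55'

Pattern: anchored at the start of the string; then one or more of a digit, then the literal 'mu', then optionally a digit (captured as 'val'); then one or more of a literal 'y' (lazy) (captured); then one or more of a character in [5-8] (lazy), then optionally a digit (captured as 'id').
`re.search` tries every starting position until one works.
The match spans [0:10] → '068mu1yy55'.
Captured: group 1 = '068mu1', group 2 = 'yy', group 3 = '55'.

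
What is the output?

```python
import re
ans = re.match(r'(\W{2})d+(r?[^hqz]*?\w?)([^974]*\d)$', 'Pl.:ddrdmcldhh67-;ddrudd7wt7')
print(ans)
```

None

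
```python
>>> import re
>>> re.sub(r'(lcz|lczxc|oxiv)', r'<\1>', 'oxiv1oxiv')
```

'<oxiv>1<oxiv>'

Matches: at [0:4] → 'oxiv'; at [5:9] → 'oxiv'.
The replacement refers to a captured group, so each match is rewritten using its own captured text.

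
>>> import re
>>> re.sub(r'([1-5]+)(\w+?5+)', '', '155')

''

This matches one or more of a character in [1-5] (captured); then one or more of a word character (lazy), then one or more of a literal '5' (captured).
Every occurrence is swapped for ''.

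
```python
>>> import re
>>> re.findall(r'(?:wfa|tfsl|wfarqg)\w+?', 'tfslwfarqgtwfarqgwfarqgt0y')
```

Branches in `(...|...)` are attempted left-to-right; the first branch that allows the whole pattern to succeed is taken.
Since nothing is captured, `findall` lists the 3 matched substrings directly.

['tfslw', 'wfar', 'wfar']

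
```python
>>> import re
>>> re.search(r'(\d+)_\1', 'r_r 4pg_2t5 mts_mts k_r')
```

After group 1 captures some text, `\1` only succeeds where that same text appears again.
Unlike `match`, `search` isn't anchored — it looks for the pattern anywhere in the string.
Here the pattern never matches, so the call returns None.

None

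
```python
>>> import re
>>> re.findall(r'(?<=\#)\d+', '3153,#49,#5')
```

The `(?=…)`/`(?<=…)` assertion just peeks at neighbouring text; it doesn't advance the match position.
Matches: at [6:8] → '49'; at [10:11] → '5'.
Since nothing is captured, `findall` lists the 2 matched substrings directly.

['49', '5']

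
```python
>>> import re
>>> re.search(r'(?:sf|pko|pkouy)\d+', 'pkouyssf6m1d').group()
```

The match spans [6:9] → 'sf6'.

'sf6'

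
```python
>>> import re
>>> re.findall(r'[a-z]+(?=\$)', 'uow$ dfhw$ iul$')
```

Because the assertion is zero-width, the text it checks is not consumed and won't appear in the result.
Matches: at [0:3] → 'uow'; at [5:9] → 'dfhw'; at [11:14] → 'iul'.
Since nothing is captured, `findall` lists the 3 matched substrings directly.

['uow', 'dfhw', 'iul']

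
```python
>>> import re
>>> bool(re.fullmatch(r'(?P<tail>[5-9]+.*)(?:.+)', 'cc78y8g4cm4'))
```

This matches one or more of a character in [5-9], then zero or more of any character (captured as 'tail'); then one or more of any character (non-capturing group).
`re.fullmatch` requires the pattern to consume the entire string.
Here there's no way to consume every character, so the call returns None, and `bool(None)` is False.

False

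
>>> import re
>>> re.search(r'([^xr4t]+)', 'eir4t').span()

This matches one or more of any character except [xr4t] (captured).
Unlike `match`, `search` isn't anchored — it looks for the pattern anywhere in the string.
The match spans [0:2] → 'ei'.
Captured: group 1 = 'ei'.

(0, 2)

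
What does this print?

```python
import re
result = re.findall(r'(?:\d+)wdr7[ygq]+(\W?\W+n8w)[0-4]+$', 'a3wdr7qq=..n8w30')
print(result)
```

['=..n8w']

The pattern matches one or more of a digit (non-capturing group); then the literal 'wd', then the literal 'r7', then one or more of one of [ygq]; then optionally a non-word character, then one or more of a non-word character, then the literal 'n8w' (captured); then one or more of a character in [0-4]; then anchored at the end.
One capturing group, so `findall` returns just the captured substring from the one match — 1 in all.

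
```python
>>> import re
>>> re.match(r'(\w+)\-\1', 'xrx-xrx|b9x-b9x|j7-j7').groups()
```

('xrx',)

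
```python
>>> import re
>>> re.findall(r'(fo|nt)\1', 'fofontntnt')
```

['fo', 'nt']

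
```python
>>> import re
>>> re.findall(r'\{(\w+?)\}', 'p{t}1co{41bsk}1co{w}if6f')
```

Scanning left to right: at [1:4] match '{t}', group 1 = 't'; at [7:14] match '{41bsk}', group 1 = '41bsk'; at [17:20] match '{w}', group 1 = 'w'.
Because there's exactly one group, `findall` drops the full match and keeps group 1 from each hit.

['t', '41bsk', 'w']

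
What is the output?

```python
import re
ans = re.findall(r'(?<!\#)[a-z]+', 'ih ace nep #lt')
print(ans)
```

The negative lookahead/lookbehind blocks any match where the forbidden context is present.
Walking the string: at [0:2] → 'ih'; at [3:6] → 'ace'; at [7:10] → 'nep'; at [13:14] → 't'.
No capturing groups, so `findall` returns the 4 full match strings.

['ih', 'ace', 'nep', 't']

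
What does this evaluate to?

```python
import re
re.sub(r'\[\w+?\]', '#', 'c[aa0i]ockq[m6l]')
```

'c#ockq#'

Matches: at [1:7] → '[aa0i]'; at [11:16] → '[m6l]'.
Each match is replaced by '#'.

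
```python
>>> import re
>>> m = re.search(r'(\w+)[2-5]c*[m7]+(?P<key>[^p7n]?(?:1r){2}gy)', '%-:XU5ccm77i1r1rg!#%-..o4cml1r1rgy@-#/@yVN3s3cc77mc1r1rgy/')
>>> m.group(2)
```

'l1r1rgy'

The match spans [23:34] → 'o4cml1r1rgy'.
Captured: group 1 = 'o', group 2 = 'l1r1rgy'.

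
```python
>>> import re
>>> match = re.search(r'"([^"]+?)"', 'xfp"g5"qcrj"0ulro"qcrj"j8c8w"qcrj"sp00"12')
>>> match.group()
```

'"g5"'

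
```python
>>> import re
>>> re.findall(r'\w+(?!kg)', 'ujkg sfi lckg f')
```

`(?!…)`/`(?<!…)` only lets a position through if the neighbouring text does NOT match; no characters are consumed.
Scanning left to right: at [0:4] → 'ujkg'; at [5:8] → 'sfi'; at [9:13] → 'lckg'; at [14:15] → 'f'.
No capturing groups, so `findall` returns the 4 full match strings.

['ujkg', 'sfi', 'lckg', 'f']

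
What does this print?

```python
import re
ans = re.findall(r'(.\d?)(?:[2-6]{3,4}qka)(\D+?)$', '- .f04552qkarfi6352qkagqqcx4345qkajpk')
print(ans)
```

Pattern: any character, then optionally a digit (captured); then 3 to 4 of a character in [2-6], then the literal 'qka' (non-capturing group); then one or more of a non-digit (lazy) (captured); then anchored at the end.
Walking the string: at [26:37] match 'x4345qkajpk', groups = ('x4', 'jpk').
With 2 capturing groups, `findall` returns a 2-tuple per match.

[('x4', 'jpk')]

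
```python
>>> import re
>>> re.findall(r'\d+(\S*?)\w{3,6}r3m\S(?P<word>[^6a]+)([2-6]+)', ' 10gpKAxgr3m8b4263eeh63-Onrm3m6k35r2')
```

[('', 'b42', '63')]

This matches one or more of a digit; then zero or more of a non-whitespace character (lazy) (captured); then 3 to 6 of a word character, then the literal 'r3m', then a non-whitespace character; then one or more of any character except [6a] (captured as 'word'); then one or more of a character in [2-6] (captured).
With 3 capturing groups, `findall` returns a 3-tuple per match.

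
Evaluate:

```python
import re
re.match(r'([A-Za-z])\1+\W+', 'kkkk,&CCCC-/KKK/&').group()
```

'kkkk,&'

`re.match` won't scan ahead — the pattern has to work from the very first character.
The match spans [0:6] → 'kkkk,&'.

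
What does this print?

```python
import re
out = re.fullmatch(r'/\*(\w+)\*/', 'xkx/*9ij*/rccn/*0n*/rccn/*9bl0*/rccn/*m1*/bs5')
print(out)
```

None

`fullmatch` succeeds only if the pattern covers the string from start to end.
Here the string isn't matched end-to-end, so the call returns None.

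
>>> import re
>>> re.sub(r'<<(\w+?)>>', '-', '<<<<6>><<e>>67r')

Matches: at [2:7] → '<<6>>'; at [7:12] → '<<e>>'.
Each match is replaced by '-'.

'<<--67r'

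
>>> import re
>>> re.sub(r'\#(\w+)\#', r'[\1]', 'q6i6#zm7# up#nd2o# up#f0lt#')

'q6i6[zm7] up[nd2o] up[f0lt]'

Matches: at [4:9] → '#zm7#'; at [12:18] → '#nd2o#'; at [21:27] → '#f0lt#'.
The replacement refers to a captured group, so each match is rewritten using its own captured text.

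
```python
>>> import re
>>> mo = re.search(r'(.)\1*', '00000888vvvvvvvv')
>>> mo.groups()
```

The backreference `\1` re-matches whatever the first group consumed, character for character.
Unlike `match`, `search` isn't anchored — it looks for the pattern anywhere in the string.
The match spans [0:5] → '00000'.
Captured: group 1 = '0'.

('0',)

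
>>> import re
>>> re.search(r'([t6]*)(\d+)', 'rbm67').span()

(3, 5)

The match spans [3:5] → '67'.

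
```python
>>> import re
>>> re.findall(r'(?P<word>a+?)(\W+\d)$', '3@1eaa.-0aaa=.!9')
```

[('aaa', '=.!9')]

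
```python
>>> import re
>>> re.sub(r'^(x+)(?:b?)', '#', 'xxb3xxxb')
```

Pattern: anchored at the start of the string; then one or more of a literal 'x' (captured); then optionally a literal 'b' (non-capturing group).
Matches: at [0:3] → 'xxb'.
`sub` substitutes '#' at each match site.

'#3xxxb'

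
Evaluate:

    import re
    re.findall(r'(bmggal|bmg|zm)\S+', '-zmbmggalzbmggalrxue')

['zm']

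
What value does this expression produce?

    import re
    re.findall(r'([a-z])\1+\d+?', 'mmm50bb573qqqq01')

['m', 'b', 'q']

`\1` is not a pattern — it's the concrete string captured by group 1, re-applied verbatim.
Scanning left to right: at [0:4] match 'mmm5', group 1 = 'm'; at [5:8] match 'bb5', group 1 = 'b'; at [10:15] match 'qqqq0', group 1 = 'q'.
`findall` collects group 1 from each match (3 total).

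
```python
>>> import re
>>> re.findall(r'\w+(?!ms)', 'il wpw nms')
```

`(?!…)`/`(?<!…)` only lets a position through if the neighbouring text does NOT match; no characters are consumed.
Walking the string: at [0:2] → 'il'; at [3:6] → 'wpw'; at [7:10] → 'nms'.
No capturing groups, so `findall` returns the 3 full match strings.

['il', 'wpw', 'nms']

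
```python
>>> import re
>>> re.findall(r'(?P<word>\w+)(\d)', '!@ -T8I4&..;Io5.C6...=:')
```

Pattern: one or more of a word character (captured as 'word'); then a digit (captured).
Scanning left to right: at [4:8] match 'T8I4', groups = ('T8I', '4'); at [12:15] match 'Io5', groups = ('Io', '5'); at [16:18] match 'C6', groups = ('C', '6').
With 2 capturing groups, `findall` returns a 2-tuple per match.

[('T8I', '4'), ('Io', '5'), ('C', '6')]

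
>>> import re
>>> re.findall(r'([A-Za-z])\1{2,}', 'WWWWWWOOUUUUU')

['W', 'U']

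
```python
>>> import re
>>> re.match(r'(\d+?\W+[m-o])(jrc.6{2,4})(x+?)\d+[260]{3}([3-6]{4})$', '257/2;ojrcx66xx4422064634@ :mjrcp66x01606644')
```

None

The pattern matches one or more of a digit (lazy), then one or more of a non-word character, then a character in [m-o] (captured); then the literal 'jrc', then any character, then 2 to 4 of a literal '6' (captured); then one or more of a literal 'x' (lazy) (captured); then one or more of a digit; then exactly 3 of one of [260]; then exactly 4 of a character in [3-6] (captured); then anchored at the end.
`match` is anchored at position 0; if the pattern doesn't fit there, it returns None.
Here position 0 doesn't satisfy it, so the call returns None.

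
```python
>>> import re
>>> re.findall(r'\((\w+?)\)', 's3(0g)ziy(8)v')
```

One capturing group, so `findall` returns just the captured substring from each match — 2 in all.

['0g', '8']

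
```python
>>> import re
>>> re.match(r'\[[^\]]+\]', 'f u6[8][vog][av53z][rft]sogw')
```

With `match`, the pattern is implicitly anchored at the beginning.
Here the string doesn't start with a match, so the call returns None.

None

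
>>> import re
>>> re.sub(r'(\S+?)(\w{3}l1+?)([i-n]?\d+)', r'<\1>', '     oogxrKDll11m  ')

'     <oogxr>m  '

This matches one or more of a non-whitespace character (lazy) (captured); then exactly 3 of a word character, then the literal 'l', then one or more of the literal '1' (lazy) (captured); then optionally a character in [i-n], then one or more of a digit (captured).
The replacement refers to a captured group, so each match is rewritten using its own captured text.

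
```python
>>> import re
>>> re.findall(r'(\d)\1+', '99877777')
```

The backreference `\1` re-matches whatever the first group consumed, character for character.
Matches: at [0:2] match '99', group 1 = '9'; at [3:8] match '77777', group 1 = '7'.
Because there's exactly one group, `findall` drops the full match and keeps group 1 from each hit.

['9', '7']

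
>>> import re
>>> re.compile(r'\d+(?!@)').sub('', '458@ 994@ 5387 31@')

The negative lookaround is zero-width — it rules out positions where the adjacent text would match, without consuming anything.
Matches: at [0:2] → '45'; at [5:7] → '99'; at [10:14] → '5387'; at [15:16] → '3'.
Every occurrence is swapped for ''.

'8@ 4@  1@'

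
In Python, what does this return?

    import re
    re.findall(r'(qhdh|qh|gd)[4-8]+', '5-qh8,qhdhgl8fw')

['qh']

Because there's exactly one group, `findall` drops the full match and keeps group 1 from the one hit.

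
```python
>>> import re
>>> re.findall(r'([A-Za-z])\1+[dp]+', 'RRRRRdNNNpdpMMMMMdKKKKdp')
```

['R', 'N', 'M', 'K']

After group 1 captures some text, `\1` only succeeds where that same text appears again.
Scanning left to right: at [0:6] match 'RRRRRd', group 1 = 'R'; at [6:12] match 'NNNpdp', group 1 = 'N'; at [12:18] match 'MMMMMd', group 1 = 'M'; at [18:24] match 'KKKKdp', group 1 = 'K'.
With a single group, `findall` returns only what that group captured — 4 items.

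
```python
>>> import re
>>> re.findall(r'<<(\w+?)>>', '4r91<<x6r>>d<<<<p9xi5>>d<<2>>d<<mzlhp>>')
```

Walking the string: at [4:11] match '<<x6r>>', group 1 = 'x6r'; at [14:23] match '<<p9xi5>>', group 1 = 'p9xi5'; at [24:29] match '<<2>>', group 1 = '2'; at [30:39] match '<<mzlhp>>', group 1 = 'mzlhp'.
With a single group, `findall` returns only what that group captured — 4 items.

['x6r', 'p9xi5', '2', 'mzlhp']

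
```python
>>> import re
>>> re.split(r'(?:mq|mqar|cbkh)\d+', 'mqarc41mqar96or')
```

Matches to split on: at [7:13] → 'mqar96'.
The string is cut at each match, leaving 2 pieces.

['mqarc41', 'or']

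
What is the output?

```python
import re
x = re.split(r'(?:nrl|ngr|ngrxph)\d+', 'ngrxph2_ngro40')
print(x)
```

Matches to split on: at [0:7] → 'ngrxph2'.
The string is cut at each match, leaving 2 pieces.

['', '_ngro40']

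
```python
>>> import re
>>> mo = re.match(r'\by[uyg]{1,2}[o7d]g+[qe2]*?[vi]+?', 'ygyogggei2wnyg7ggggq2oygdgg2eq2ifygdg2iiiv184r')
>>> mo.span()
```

This matches a word boundary (`\b`, zero-width); then a literal 'y', then 1 to 2 of one of [uyg], then one of [o7d]; then one or more of a literal 'g', then zero or more of one of [qe2] (lazy), then one or more of one of [vi] (lazy).
`match` is anchored at position 0; if the pattern doesn't fit there, it returns None.
The match spans [0:9] → 'ygyogggei'.

(0, 9)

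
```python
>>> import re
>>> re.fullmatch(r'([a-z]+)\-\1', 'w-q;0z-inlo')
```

None

`\1` has to match the exact text group 1 already captured.
`fullmatch` succeeds only if the pattern covers the string from start to end.
Here the string isn't matched end-to-end, so the call returns None.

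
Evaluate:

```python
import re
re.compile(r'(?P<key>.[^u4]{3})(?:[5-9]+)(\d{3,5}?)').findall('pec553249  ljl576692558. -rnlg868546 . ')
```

[('pec5', '324'), (' ljl', '255'), ('rnlg', '546')]

A `+?`/`*?`/`{m,n}?` starts at its minimum and grows only as far as needed for what follows to match.
With 2 capturing groups, `findall` returns a 2-tuple per match.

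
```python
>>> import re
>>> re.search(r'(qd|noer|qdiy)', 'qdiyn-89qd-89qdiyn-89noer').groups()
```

('qd',)

The match spans [0:2] → 'qd'.
Captured: group 1 = 'qd'.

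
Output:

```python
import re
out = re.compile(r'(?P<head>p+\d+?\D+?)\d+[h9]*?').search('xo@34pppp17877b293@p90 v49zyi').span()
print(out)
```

(5, 18)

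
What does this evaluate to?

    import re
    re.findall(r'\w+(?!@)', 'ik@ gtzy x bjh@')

['i', 'gtzy', 'x', 'bj']

Because the assertion is negative and zero-width, positions next to the forbidden text are skipped.
Scanning left to right: at [0:1] → 'i'; at [4:8] → 'gtzy'; at [9:10] → 'x'; at [11:13] → 'bj'.
`findall` yields the raw match text (4 of them) because the pattern has no groups.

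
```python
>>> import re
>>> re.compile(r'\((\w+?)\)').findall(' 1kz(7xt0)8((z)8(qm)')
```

['7xt0', 'z', 'qm']

Scanning left to right: at [4:10] match '(7xt0)', group 1 = '7xt0'; at [12:15] match '(z)', group 1 = 'z'; at [16:20] match '(qm)', group 1 = 'qm'.
With a single group, `findall` returns only what that group captured — 3 items.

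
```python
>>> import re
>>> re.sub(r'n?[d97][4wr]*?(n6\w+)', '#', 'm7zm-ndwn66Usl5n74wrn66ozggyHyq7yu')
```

'm7zm-#'

This matches optionally the literal 'n', then one of [d97], then zero or more of one of [4wr] (lazy); then the literal 'n6', then one or more of a word character (captured).
Matches: at [5:34] → 'ndwn66Usl5n74wrn66ozggyHyq7yu'.
Every occurrence is swapped for '#'.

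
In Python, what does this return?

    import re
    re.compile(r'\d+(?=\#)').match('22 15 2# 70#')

With `match`, the pattern is implicitly anchored at the beginning.
Here the string doesn't start with a match, so the call returns None.

None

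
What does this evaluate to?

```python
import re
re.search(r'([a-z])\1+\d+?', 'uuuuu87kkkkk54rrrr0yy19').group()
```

'uuuuu8'

After group 1 captures some text, `\1` only succeeds where that same text appears again.
Unlike `match`, `search` isn't anchored — it looks for the pattern anywhere in the string.
The match spans [0:6] → 'uuuuu8'.
Captured: group 1 = 'u'.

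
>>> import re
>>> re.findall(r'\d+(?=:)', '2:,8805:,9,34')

['2', '8805']

The lookaround is zero-width — it requires the adjacent text to match without consuming it, so the asserted text isn't part of the match.
`findall` yields the raw match text (2 of them) because the pattern has no groups.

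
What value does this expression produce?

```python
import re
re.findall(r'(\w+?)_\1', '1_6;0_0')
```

The backreference `\1` re-matches whatever the first group consumed, character for character.
Because there's exactly one group, `findall` drops the full match and keeps group 1 from the one hit.

['0']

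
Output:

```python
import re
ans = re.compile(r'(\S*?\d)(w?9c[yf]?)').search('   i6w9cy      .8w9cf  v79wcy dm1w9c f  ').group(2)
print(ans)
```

Pattern: zero or more of a non-whitespace character (lazy), then a digit (captured); then optionally the literal 'w', then the literal '9c', then optionally one of [yf] (captured).
`re.search` scans for the first position where the pattern succeeds.
The match spans [3:9] → 'i6w9cy'.
Captured: group 1 = 'i6', group 2 = 'w9cy'.

w9cy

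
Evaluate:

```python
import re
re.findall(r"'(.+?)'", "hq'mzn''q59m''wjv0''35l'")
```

['mzn', 'q59m', 'wjv0', '35l']

Because the quantifier is non-greedy, it stops expanding at the earliest point where the rest of the pattern can succeed.
One capturing group, so `findall` returns just the captured substring from each match — 4 in all.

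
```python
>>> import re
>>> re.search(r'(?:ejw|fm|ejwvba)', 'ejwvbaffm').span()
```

The regex engine tests alternatives in the order written; an earlier branch that matches wins even if a later one would match more.
`re.search` tries every starting position until one works.
The match spans [0:3] → 'ejw'.

(0, 3)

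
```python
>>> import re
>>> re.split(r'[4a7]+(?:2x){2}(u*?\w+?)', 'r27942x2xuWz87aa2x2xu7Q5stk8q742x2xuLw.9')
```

['r279', 'u', 'Wz8', 'u', '7Q5stk8q', 'u', 'Lw.9']

A `+?`/`*?`/`{m,n}?` starts at its minimum and grows only as far as needed for what follows to match.
`re.split` interleaves the captured-group text with the surrounding fragments.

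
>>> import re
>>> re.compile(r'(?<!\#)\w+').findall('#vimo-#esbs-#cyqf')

Because the assertion is negative and zero-width, positions next to the forbidden text are skipped.
No capturing groups, so `findall` returns the 3 full match strings.

['imo', 'sbs', 'yqf']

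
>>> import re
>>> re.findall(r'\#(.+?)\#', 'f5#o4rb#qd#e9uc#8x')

['o4rb', 'e9uc']

Matches: at [2:8] match '#o4rb#', group 1 = 'o4rb'; at [10:16] match '#e9uc#', group 1 = 'e9uc'.
`findall` collects group 1 from each match (2 total).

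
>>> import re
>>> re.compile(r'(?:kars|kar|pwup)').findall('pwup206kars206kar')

['pwup', 'kars', 'kar']

Branches in `(...|...)` are attempted left-to-right; the first branch that allows the whole pattern to succeed is taken.
Matches: at [0:4] → 'pwup'; at [7:11] → 'kars'; at [14:17] → 'kar'.
With no groups in the pattern, `findall` gives back each whole match — 3 here.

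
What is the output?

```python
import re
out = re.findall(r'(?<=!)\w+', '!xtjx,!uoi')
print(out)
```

['xtjx', 'uoi']

Because the assertion is zero-width, the text it checks is not consumed and won't appear in the result.
No capturing groups, so `findall` returns the 2 full match strings.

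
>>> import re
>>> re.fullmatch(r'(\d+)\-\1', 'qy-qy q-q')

None

After group 1 captures some text, `\1` only succeeds where that same text appears again.
`re.fullmatch` requires the pattern to consume the entire string.
Here there's no way to consume every character, so the call returns None.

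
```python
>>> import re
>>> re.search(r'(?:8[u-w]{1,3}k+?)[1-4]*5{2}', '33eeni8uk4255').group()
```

'8uk4255'

Pattern: a literal '8', then 1 to 3 of a character in [u-w], then one or more of the literal 'k' (lazy) (non-capturing group); then zero or more of a character in [1-4], then exactly 2 of the literal '5'.
`search` walks the string left to right and returns the first match it finds.
The match spans [6:13] → '8uk4255'.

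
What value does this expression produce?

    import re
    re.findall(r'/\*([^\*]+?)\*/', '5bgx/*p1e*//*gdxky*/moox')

Matches: at [4:11] match '/*p1e*/', group 1 = 'p1e'; at [11:20] match '/*gdxky*/', group 1 = 'gdxky'.
With a single group, `findall` returns only what that group captured — 2 items.

['p1e', 'gdxky']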